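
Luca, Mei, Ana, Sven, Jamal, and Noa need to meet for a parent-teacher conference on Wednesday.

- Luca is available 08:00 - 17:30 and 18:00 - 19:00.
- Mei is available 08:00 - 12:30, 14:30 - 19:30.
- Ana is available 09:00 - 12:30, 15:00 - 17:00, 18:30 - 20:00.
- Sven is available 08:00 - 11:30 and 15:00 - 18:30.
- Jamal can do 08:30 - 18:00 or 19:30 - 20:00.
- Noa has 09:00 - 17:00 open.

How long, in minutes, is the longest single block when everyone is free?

Luca ∩ Mei: 08:00-12:30, 14:30-17:30, 18:00-19:00.
Luca ∩ Mei ∩ Ana: 09:00-12:30, 15:00-17:00, 18:30-19:00.
Luca ∩ Mei ∩ Ana ∩ Sven: 09:00-11:30, 15:00-17:00.
Luca ∩ Mei ∩ Ana ∩ Sven ∩ Jamal: 09:00-11:30, 15:00-17:00.
Luca ∩ Mei ∩ Ana ∩ Sven ∩ Jamal ∩ Noa: 09:00-11:30, 15:00-17:00.
The longest is 09:00-11:30 at 150 minutes.

150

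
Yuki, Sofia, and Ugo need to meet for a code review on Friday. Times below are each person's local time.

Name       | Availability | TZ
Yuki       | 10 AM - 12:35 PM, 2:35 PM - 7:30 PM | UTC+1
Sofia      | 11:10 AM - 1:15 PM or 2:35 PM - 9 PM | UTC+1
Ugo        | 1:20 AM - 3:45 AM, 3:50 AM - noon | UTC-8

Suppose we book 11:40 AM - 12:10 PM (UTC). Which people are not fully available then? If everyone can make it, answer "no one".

Ugo, Yuki

Yuki in UTC: 09:00-11:35, 13:35-18:30 (subtract 1h to convert from UTC+1).
Sofia in UTC: 10:10-12:15, 13:35-20:00 (subtract 1h to convert from UTC+1).
Ugo in UTC: 09:20-11:45, 11:50-20:00 (add 8h to convert from UTC-8).
Yuki: not fully free for 11:40-12:10. Sofia: free for 11:40-12:10. Ugo: not fully free for 11:40-12:10.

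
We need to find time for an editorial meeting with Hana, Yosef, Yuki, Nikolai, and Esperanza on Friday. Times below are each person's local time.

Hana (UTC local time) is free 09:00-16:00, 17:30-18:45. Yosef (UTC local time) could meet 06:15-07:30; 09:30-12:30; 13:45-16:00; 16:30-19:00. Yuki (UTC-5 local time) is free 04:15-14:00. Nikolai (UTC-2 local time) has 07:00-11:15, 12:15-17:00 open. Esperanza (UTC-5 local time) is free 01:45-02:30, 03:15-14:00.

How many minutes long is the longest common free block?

Hana in UTC: 09:00-16:00, 17:30-18:45.
Yosef in UTC: 06:15-07:30, 09:30-12:30, 13:45-16:00, 16:30-19:00.
Yuki in UTC: 09:15-19:00 (add 5h to convert from UTC-5).
Nikolai in UTC: 09:00-13:15, 14:15-19:00 (add 2h to convert from UTC-2).
Esperanza in UTC: 06:45-07:30, 08:15-19:00 (add 5h to convert from UTC-5).
Hana ∩ Yosef: 09:30-12:30, 13:45-16:00, 17:30-18:45.
Hana ∩ Yosef ∩ Yuki: 09:30-12:30, 13:45-16:00, 17:30-18:45.
Hana ∩ Yosef ∩ Yuki ∩ Nikolai: 09:30-12:30, 14:15-16:00, 17:30-18:45.
Hana ∩ Yosef ∩ Yuki ∩ Nikolai ∩ Esperanza: 09:30-12:30, 14:15-16:00, 17:30-18:45.
The longest is 09:30-12:30 at 180 minutes.

180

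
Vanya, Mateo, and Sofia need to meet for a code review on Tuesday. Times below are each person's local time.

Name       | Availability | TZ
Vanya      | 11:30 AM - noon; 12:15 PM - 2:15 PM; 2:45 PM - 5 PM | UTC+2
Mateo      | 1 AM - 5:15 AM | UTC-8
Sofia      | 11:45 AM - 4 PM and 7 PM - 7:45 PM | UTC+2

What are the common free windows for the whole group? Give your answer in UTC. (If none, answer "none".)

Vanya in UTC: 09:30-10:00, 10:15-12:15, 12:45-15:00 (subtract 2h to convert from UTC+2).
Mateo in UTC: 09:00-13:15 (add 8h to convert from UTC-8).
Sofia in UTC: 09:45-14:00, 17:00-17:45 (subtract 2h to convert from UTC+2).
Vanya ∩ Mateo: 09:30-10:00, 10:15-12:15, 12:45-13:15.
Vanya ∩ Mateo ∩ Sofia: 09:45-10:00, 10:15-12:15, 12:45-13:15.
So the common availability across everyone is 09:45-10:00, 10:15-12:15, 12:45-13:15.

09:45-10:00, 10:15-12:15, 12:45-13:15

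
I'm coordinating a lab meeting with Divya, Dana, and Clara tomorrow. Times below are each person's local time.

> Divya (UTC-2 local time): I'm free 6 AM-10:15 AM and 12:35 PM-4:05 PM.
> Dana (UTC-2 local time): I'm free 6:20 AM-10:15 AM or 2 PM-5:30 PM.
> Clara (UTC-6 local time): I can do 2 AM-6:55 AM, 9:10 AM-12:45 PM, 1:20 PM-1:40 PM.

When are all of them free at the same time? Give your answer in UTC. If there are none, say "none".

08:20-12:15, 16:00-18:05

Divya in UTC: 08:00-12:15, 14:35-18:05 (add 2h to convert from UTC-2).
Dana in UTC: 08:20-12:15, 16:00-19:30 (add 2h to convert from UTC-2).
Clara in UTC: 08:00-12:55, 15:10-18:45, 19:20-19:40 (add 6h to convert from UTC-6).
Divya ∩ Dana: 08:20-12:15, 16:00-18:05.
Divya ∩ Dana ∩ Clara: 08:20-12:15, 16:00-18:05.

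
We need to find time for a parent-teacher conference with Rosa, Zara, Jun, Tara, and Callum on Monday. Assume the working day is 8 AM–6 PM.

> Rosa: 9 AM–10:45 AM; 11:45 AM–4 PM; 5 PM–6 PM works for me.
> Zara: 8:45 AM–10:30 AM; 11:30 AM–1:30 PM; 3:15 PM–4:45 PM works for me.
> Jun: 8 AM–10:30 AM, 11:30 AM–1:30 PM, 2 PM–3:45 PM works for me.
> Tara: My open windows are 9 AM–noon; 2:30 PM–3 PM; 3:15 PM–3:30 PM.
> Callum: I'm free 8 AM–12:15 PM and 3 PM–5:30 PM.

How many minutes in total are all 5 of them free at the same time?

120

Rosa ∩ Zara: 09:00-10:30, 11:45-13:30, 15:15-16:00.
Rosa ∩ Zara ∩ Jun: 09:00-10:30, 11:45-13:30, 15:15-15:45.
Rosa ∩ Zara ∩ Jun ∩ Tara: 09:00-10:30, 11:45-12:00, 15:15-15:30.
Rosa ∩ Zara ∩ Jun ∩ Tara ∩ Callum: 09:00-10:30, 11:45-12:00, 15:15-15:30.
So the common availability across everyone is 09:00-10:30, 11:45-12:00, 15:15-15:30.
Summing the common windows: 90 + 15 + 15 = 120 minutes.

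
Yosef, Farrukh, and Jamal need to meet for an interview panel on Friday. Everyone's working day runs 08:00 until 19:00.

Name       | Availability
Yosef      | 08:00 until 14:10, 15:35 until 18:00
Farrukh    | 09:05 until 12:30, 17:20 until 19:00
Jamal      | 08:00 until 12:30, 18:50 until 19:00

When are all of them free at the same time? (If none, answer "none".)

09:05-12:30

Yosef ∩ Farrukh: 09:05-12:30, 17:20-18:00.
Yosef ∩ Farrukh ∩ Jamal: 09:05-12:30.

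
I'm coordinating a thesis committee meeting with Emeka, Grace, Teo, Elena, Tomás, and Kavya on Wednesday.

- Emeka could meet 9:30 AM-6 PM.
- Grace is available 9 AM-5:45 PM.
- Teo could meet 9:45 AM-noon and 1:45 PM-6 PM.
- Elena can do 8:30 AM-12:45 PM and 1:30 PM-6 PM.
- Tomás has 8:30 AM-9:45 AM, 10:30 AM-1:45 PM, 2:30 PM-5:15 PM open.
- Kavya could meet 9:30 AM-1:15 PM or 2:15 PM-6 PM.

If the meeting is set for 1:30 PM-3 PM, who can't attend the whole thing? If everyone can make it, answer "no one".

Emeka: free for 13:30-15:00. Grace: free for 13:30-15:00. Teo: not fully free for 13:30-15:00. Elena: free for 13:30-15:00. Tomás: not fully free for 13:30-15:00. Kavya: not fully free for 13:30-15:00.

Kavya, Teo, Tomás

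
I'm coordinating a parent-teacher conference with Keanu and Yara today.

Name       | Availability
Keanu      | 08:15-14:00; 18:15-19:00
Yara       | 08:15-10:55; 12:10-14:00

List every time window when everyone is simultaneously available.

08:15-10:55, 12:10-14:00

Keanu ∩ Yara: 08:15-10:55, 12:10-14:00.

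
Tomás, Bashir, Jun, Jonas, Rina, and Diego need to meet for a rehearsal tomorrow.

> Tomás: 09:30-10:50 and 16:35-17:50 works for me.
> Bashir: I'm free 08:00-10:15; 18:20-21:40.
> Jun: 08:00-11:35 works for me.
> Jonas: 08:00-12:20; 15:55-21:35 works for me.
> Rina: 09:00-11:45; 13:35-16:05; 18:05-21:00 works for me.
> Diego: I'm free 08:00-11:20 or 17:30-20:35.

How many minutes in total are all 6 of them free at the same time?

45

Tomás ∩ Bashir: 09:30-10:15.
Tomás ∩ Bashir ∩ Jun: 09:30-10:15.
Tomás ∩ Bashir ∩ Jun ∩ Jonas: 09:30-10:15.
Tomás ∩ Bashir ∩ Jun ∩ Jonas ∩ Rina: 09:30-10:15.
Tomás ∩ Bashir ∩ Jun ∩ Jonas ∩ Rina ∩ Diego: 09:30-10:15.
Those are the intersection windows.
That's a single block of 45 minutes.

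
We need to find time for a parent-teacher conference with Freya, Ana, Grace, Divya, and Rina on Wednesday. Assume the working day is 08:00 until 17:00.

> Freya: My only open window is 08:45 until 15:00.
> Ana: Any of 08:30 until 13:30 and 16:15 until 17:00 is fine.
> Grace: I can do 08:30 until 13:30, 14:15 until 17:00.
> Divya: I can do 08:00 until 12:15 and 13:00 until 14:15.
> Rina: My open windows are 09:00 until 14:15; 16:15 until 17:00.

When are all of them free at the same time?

09:00-12:15, 13:00-13:30

Freya ∩ Ana: 08:45-13:30.
Freya ∩ Ana ∩ Grace: 08:45-13:30.
Freya ∩ Ana ∩ Grace ∩ Divya: 08:45-12:15, 13:00-13:30.
Freya ∩ Ana ∩ Grace ∩ Divya ∩ Rina: 09:00-12:15, 13:00-13:30.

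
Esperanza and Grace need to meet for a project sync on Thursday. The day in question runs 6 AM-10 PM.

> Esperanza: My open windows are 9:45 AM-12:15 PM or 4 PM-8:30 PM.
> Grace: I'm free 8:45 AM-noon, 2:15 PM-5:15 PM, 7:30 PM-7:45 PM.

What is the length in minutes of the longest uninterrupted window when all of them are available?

135

Esperanza ∩ Grace: 09:45-12:00, 16:00-17:15, 19:30-19:45.
The longest is 09:45-12:00 at 135 minutes.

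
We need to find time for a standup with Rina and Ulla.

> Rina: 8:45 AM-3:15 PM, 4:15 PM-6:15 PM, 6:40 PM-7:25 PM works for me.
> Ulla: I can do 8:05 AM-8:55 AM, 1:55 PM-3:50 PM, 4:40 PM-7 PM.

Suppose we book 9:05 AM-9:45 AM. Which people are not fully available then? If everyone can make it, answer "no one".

Rina: free for 09:05-09:45. Ulla: not fully free for 09:05-09:45.

Ulla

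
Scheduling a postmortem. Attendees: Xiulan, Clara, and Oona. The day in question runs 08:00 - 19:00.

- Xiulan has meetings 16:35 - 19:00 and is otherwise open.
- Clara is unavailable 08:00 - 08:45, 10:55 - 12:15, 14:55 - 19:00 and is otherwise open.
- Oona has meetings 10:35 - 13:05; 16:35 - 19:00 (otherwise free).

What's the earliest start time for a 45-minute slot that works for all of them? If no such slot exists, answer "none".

Xiulan free: 08:00-16:35 (invert busy blocks within the working day).
Clara free: 08:45-10:55, 12:15-14:55 (invert busy blocks within the working day).
Oona free: 08:00-10:35, 13:05-16:35 (invert busy blocks within the working day).
Xiulan ∩ Clara: 08:45-10:55, 12:15-14:55.
Xiulan ∩ Clara ∩ Oona: 08:45-10:35, 13:05-14:55.
The first common window of at least 45 minutes is 08:45-10:35, so the earliest start is 08:45.

08:45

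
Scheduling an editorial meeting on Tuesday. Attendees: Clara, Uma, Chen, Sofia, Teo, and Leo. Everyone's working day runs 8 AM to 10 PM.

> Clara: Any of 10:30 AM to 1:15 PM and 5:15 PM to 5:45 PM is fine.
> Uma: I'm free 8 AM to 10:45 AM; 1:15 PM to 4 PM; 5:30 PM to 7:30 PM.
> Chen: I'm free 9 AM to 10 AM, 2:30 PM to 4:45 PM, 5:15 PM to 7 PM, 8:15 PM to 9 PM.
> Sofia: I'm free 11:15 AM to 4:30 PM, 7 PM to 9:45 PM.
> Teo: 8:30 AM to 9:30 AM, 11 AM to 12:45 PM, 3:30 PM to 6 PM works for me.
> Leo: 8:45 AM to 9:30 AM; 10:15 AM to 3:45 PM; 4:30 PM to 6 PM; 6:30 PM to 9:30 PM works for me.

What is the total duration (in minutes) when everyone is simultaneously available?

0

Clara ∩ Uma: 10:30-10:45, 17:30-17:45.
Clara ∩ Uma ∩ Chen: 17:30-17:45.
Clara ∩ Uma ∩ Chen ∩ Sofia: ∅.
Clara ∩ Uma ∩ Chen ∩ Sofia ∩ Teo: ∅.
Clara ∩ Uma ∩ Chen ∩ Sofia ∩ Teo ∩ Leo: ∅.
There is no time when everyone is free.
There is no common window, so the total is 0 minutes.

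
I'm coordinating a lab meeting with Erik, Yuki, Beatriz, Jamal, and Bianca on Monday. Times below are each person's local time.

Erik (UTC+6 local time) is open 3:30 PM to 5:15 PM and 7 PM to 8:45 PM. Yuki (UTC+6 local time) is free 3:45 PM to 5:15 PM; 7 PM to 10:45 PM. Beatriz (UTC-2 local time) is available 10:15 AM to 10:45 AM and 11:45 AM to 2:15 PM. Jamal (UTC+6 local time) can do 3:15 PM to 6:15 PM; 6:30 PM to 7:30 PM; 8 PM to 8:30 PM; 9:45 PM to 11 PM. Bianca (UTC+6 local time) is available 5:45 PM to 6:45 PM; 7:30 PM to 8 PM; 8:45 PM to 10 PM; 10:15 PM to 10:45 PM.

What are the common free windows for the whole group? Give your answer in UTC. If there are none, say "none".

Erik in UTC: 09:30-11:15, 13:00-14:45 (subtract 6h to convert from UTC+6).
Yuki in UTC: 09:45-11:15, 13:00-16:45 (subtract 6h to convert from UTC+6).
Beatriz in UTC: 12:15-12:45, 13:45-16:15 (add 2h to convert from UTC-2).
Jamal in UTC: 09:15-12:15, 12:30-13:30, 14:00-14:30, 15:45-17:00 (subtract 6h to convert from UTC+6).
Bianca in UTC: 11:45-12:45, 13:30-14:00, 14:45-16:00, 16:15-16:45 (subtract 6h to convert from UTC+6).
Erik ∩ Yuki: 09:45-11:15, 13:00-14:45.
Erik ∩ Yuki ∩ Beatriz: 13:45-14:45.
Erik ∩ Yuki ∩ Beatriz ∩ Jamal: 14:00-14:30.
Erik ∩ Yuki ∩ Beatriz ∩ Jamal ∩ Bianca: ∅.
There is no time when everyone is free.

none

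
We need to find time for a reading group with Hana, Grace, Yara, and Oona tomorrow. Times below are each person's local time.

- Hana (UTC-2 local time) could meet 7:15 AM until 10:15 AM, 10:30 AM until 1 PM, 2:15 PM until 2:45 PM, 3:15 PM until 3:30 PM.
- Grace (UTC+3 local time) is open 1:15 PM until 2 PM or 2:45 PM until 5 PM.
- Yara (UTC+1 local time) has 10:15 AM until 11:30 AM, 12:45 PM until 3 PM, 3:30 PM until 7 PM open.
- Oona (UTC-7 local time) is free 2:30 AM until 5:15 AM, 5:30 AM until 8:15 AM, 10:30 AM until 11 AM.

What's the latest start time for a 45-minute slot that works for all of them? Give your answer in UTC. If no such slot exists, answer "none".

13:15

Hana in UTC: 09:15-12:15, 12:30-15:00, 16:15-16:45, 17:15-17:30 (add 2h to convert from UTC-2).
Grace in UTC: 10:15-11:00, 11:45-14:00 (subtract 3h to convert from UTC+3).
Yara in UTC: 09:15-10:30, 11:45-14:00, 14:30-18:00 (subtract 1h to convert from UTC+1).
Oona in UTC: 09:30-12:15, 12:30-15:15, 17:30-18:00 (add 7h to convert from UTC-7).
Hana ∩ Grace: 10:15-11:00, 11:45-12:15, 12:30-14:00.
Hana ∩ Grace ∩ Yara: 10:15-10:30, 11:45-12:15, 12:30-14:00.
Hana ∩ Grace ∩ Yara ∩ Oona: 10:15-10:30, 11:45-12:15, 12:30-14:00.
So the common availability across everyone is 10:15-10:30, 11:45-12:15, 12:30-14:00.
The last common window of at least 45 minutes is 12:30-14:00; a 45-minute meeting can start as late as 13:15 and still end by 14:00.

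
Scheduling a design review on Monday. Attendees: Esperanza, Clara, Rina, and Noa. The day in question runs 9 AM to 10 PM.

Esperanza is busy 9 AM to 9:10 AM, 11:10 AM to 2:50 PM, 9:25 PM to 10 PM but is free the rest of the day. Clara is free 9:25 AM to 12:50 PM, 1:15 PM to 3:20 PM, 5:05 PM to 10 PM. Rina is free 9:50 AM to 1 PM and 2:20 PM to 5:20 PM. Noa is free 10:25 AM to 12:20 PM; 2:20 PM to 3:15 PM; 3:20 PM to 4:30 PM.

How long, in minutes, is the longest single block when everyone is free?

Esperanza free: 09:10-11:10, 14:50-21:25 (invert busy blocks within the working day).
Clara free: 09:25-12:50, 13:15-15:20, 17:05-22:00.
Rina free: 09:50-13:00, 14:20-17:20.
Noa free: 10:25-12:20, 14:20-15:15, 15:20-16:30.
Esperanza ∩ Clara: 09:25-11:10, 14:50-15:20, 17:05-21:25.
Esperanza ∩ Clara ∩ Rina: 09:50-11:10, 14:50-15:20, 17:05-17:20.
Esperanza ∩ Clara ∩ Rina ∩ Noa: 10:25-11:10, 14:50-15:15.
The longest is 10:25-11:10 at 45 minutes.

45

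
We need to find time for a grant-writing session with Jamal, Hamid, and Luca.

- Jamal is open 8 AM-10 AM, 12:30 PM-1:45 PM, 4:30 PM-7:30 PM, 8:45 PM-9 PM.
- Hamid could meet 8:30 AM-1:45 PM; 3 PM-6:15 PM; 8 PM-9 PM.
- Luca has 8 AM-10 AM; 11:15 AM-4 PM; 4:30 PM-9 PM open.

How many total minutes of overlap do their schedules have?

285

Jamal ∩ Hamid: 08:30-10:00, 12:30-13:45, 16:30-18:15, 20:45-21:00.
Jamal ∩ Hamid ∩ Luca: 08:30-10:00, 12:30-13:45, 16:30-18:15, 20:45-21:00.
So the common availability across everyone is 08:30-10:00, 12:30-13:45, 16:30-18:15, 20:45-21:00.
Summing the common windows: 90 + 75 + 105 + 15 = 285 minutes.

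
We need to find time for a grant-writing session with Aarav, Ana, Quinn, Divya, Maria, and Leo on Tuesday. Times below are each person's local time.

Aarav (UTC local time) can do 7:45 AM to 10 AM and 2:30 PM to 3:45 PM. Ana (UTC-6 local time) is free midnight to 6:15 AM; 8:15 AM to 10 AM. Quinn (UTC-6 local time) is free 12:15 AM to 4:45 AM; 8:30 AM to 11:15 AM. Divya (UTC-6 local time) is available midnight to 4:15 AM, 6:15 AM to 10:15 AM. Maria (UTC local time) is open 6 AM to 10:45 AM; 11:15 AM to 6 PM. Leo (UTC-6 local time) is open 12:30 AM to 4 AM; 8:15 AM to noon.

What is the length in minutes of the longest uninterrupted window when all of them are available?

Aarav in UTC: 07:45-10:00, 14:30-15:45.
Ana in UTC: 06:00-12:15, 14:15-16:00 (add 6h to convert from UTC-6).
Quinn in UTC: 06:15-10:45, 14:30-17:15 (add 6h to convert from UTC-6).
Divya in UTC: 06:00-10:15, 12:15-16:15 (add 6h to convert from UTC-6).
Maria in UTC: 06:00-10:45, 11:15-18:00.
Leo in UTC: 06:30-10:00, 14:15-18:00 (add 6h to convert from UTC-6).
Aarav ∩ Ana: 07:45-10:00, 14:30-15:45.
Aarav ∩ Ana ∩ Quinn: 07:45-10:00, 14:30-15:45.
Aarav ∩ Ana ∩ Quinn ∩ Divya: 07:45-10:00, 14:30-15:45.
Aarav ∩ Ana ∩ Quinn ∩ Divya ∩ Maria: 07:45-10:00, 14:30-15:45.
Aarav ∩ Ana ∩ Quinn ∩ Divya ∩ Maria ∩ Leo: 07:45-10:00, 14:30-15:45.
The longest is 07:45-10:00 at 135 minutes.

135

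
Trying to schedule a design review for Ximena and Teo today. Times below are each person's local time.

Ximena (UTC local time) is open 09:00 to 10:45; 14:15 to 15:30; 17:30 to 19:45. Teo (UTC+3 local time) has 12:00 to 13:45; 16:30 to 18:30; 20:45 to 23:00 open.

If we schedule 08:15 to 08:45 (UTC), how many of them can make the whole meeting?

0

Ximena in UTC: 09:00-10:45, 14:15-15:30, 17:30-19:45.
Teo in UTC: 09:00-10:45, 13:30-15:30, 17:45-20:00 (subtract 3h to convert from UTC+3).
nobody can make the full 08:15-08:45 slot — that's 0.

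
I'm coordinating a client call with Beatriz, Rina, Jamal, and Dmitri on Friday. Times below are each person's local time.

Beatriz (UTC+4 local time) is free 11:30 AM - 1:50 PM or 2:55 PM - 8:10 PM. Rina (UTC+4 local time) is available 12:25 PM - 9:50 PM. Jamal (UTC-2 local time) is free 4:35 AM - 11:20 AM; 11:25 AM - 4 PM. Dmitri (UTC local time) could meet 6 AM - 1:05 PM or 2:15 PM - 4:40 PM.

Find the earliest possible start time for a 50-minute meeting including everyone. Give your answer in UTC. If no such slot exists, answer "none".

Beatriz in UTC: 07:30-09:50, 10:55-16:10 (subtract 4h to convert from UTC+4).
Rina in UTC: 08:25-17:50 (subtract 4h to convert from UTC+4).
Jamal in UTC: 06:35-13:20, 13:25-18:00 (add 2h to convert from UTC-2).
Dmitri in UTC: 06:00-13:05, 14:15-16:40.
Beatriz ∩ Rina: 08:25-09:50, 10:55-16:10.
Beatriz ∩ Rina ∩ Jamal: 08:25-09:50, 10:55-13:20, 13:25-16:10.
Beatriz ∩ Rina ∩ Jamal ∩ Dmitri: 08:25-09:50, 10:55-13:05, 14:15-16:10.
Those are the intersection windows.
The first common window of at least 50 minutes is 08:25-09:50, so the earliest start is 08:25.

08:25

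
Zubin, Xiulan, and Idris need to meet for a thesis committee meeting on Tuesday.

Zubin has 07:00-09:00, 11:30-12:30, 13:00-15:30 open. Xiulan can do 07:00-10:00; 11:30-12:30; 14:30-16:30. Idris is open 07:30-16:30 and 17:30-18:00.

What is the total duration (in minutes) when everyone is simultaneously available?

210

Zubin ∩ Xiulan: 07:00-09:00, 11:30-12:30, 14:30-15:30.
Zubin ∩ Xiulan ∩ Idris: 07:30-09:00, 11:30-12:30, 14:30-15:30.
Summing the common windows: 90 + 60 + 60 = 210 minutes.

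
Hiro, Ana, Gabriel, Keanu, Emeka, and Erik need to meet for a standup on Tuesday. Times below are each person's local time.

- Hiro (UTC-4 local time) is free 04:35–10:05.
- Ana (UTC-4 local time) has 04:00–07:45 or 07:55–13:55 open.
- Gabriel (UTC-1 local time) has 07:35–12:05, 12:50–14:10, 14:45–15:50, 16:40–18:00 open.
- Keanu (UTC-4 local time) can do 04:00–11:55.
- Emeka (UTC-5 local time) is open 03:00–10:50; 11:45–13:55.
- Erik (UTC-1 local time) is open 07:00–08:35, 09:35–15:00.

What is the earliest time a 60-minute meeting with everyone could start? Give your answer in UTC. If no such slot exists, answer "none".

Hiro in UTC: 08:35-14:05 (add 4h to convert from UTC-4).
Ana in UTC: 08:00-11:45, 11:55-17:55 (add 4h to convert from UTC-4).
Gabriel in UTC: 08:35-13:05, 13:50-15:10, 15:45-16:50, 17:40-19:00 (add 1h to convert from UTC-1).
Keanu in UTC: 08:00-15:55 (add 4h to convert from UTC-4).
Emeka in UTC: 08:00-15:50, 16:45-18:55 (add 5h to convert from UTC-5).
Erik in UTC: 08:00-09:35, 10:35-16:00 (add 1h to convert from UTC-1).
Hiro ∩ Ana: 08:35-11:45, 11:55-14:05.
Hiro ∩ Ana ∩ Gabriel: 08:35-11:45, 11:55-13:05, 13:50-14:05.
Hiro ∩ Ana ∩ Gabriel ∩ Keanu: 08:35-11:45, 11:55-13:05, 13:50-14:05.
Hiro ∩ Ana ∩ Gabriel ∩ Keanu ∩ Emeka: 08:35-11:45, 11:55-13:05, 13:50-14:05.
Hiro ∩ Ana ∩ Gabriel ∩ Keanu ∩ Emeka ∩ Erik: 08:35-09:35, 10:35-11:45, 11:55-13:05, 13:50-14:05.
The first common window of at least 60 minutes is 08:35-09:35, so the earliest start is 08:35.

08:35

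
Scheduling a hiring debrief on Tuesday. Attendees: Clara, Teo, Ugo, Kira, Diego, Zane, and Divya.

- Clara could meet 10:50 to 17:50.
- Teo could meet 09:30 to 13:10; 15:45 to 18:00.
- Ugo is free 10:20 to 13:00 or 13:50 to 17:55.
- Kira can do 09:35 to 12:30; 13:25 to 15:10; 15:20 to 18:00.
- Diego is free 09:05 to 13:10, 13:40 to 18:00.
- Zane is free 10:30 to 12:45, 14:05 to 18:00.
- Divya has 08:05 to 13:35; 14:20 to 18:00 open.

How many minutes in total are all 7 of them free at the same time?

225

Clara ∩ Teo: 10:50-13:10, 15:45-17:50.
Clara ∩ Teo ∩ Ugo: 10:50-13:00, 15:45-17:50.
Clara ∩ Teo ∩ Ugo ∩ Kira: 10:50-12:30, 15:45-17:50.
Clara ∩ Teo ∩ Ugo ∩ Kira ∩ Diego: 10:50-12:30, 15:45-17:50.
Clara ∩ Teo ∩ Ugo ∩ Kira ∩ Diego ∩ Zane: 10:50-12:30, 15:45-17:50.
Clara ∩ Teo ∩ Ugo ∩ Kira ∩ Diego ∩ Zane ∩ Divya: 10:50-12:30, 15:45-17:50.
Summing the common windows: 100 + 125 = 225 minutes.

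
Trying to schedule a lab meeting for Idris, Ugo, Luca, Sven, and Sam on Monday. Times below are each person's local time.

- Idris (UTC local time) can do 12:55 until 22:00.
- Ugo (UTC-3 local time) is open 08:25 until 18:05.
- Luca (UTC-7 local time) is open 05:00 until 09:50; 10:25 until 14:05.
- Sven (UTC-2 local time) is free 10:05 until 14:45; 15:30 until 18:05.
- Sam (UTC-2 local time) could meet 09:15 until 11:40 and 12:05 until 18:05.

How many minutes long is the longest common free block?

160

Idris in UTC: 12:55-22:00.
Ugo in UTC: 11:25-21:05 (add 3h to convert from UTC-3).
Luca in UTC: 12:00-16:50, 17:25-21:05 (add 7h to convert from UTC-7).
Sven in UTC: 12:05-16:45, 17:30-20:05 (add 2h to convert from UTC-2).
Sam in UTC: 11:15-13:40, 14:05-20:05 (add 2h to convert from UTC-2).
Idris ∩ Ugo: 12:55-21:05.
Idris ∩ Ugo ∩ Luca: 12:55-16:50, 17:25-21:05.
Idris ∩ Ugo ∩ Luca ∩ Sven: 12:55-16:45, 17:30-20:05.
Idris ∩ Ugo ∩ Luca ∩ Sven ∩ Sam: 12:55-13:40, 14:05-16:45, 17:30-20:05.
The longest is 14:05-16:45 at 160 minutes.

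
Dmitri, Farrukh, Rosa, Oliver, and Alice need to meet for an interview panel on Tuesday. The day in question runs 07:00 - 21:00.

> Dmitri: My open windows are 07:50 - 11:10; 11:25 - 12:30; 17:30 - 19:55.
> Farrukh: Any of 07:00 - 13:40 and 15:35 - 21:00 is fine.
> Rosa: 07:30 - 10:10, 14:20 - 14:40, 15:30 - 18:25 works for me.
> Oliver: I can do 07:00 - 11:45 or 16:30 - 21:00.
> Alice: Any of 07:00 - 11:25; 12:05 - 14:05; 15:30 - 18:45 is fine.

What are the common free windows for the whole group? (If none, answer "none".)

07:50-10:10, 17:30-18:25

Dmitri ∩ Farrukh: 07:50-11:10, 11:25-12:30, 17:30-19:55.
Dmitri ∩ Farrukh ∩ Rosa: 07:50-10:10, 17:30-18:25.
Dmitri ∩ Farrukh ∩ Rosa ∩ Oliver: 07:50-10:10, 17:30-18:25.
Dmitri ∩ Farrukh ∩ Rosa ∩ Oliver ∩ Alice: 07:50-10:10, 17:30-18:25.
Those are the intersection windows.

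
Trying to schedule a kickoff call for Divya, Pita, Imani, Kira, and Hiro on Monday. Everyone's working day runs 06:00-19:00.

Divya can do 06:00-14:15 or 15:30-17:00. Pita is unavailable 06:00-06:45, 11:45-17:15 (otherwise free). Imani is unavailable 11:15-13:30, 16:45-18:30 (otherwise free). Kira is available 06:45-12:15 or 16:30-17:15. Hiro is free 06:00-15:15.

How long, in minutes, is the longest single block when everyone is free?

270

Divya free: 06:00-14:15, 15:30-17:00.
Pita free: 06:45-11:45, 17:15-19:00 (invert busy blocks within the working day).
Imani free: 06:00-11:15, 13:30-16:45, 18:30-19:00 (invert busy blocks within the working day).
Kira free: 06:45-12:15, 16:30-17:15.
Hiro free: 06:00-15:15.
Divya ∩ Pita: 06:45-11:45.
Divya ∩ Pita ∩ Imani: 06:45-11:15.
Divya ∩ Pita ∩ Imani ∩ Kira: 06:45-11:15.
Divya ∩ Pita ∩ Imani ∩ Kira ∩ Hiro: 06:45-11:15.
Those are the intersection windows.
The longest is 06:45-11:15 at 270 minutes.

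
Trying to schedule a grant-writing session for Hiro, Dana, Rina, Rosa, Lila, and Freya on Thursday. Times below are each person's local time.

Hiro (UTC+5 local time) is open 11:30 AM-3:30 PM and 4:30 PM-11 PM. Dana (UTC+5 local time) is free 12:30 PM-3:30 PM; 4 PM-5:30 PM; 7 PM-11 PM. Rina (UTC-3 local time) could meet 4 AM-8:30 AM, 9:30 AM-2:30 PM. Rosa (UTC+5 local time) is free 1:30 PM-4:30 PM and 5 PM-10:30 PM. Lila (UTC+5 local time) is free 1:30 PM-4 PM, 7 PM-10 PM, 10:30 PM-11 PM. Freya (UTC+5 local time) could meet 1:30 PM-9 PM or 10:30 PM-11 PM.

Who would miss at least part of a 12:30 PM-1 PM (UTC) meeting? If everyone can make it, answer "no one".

Dana, Lila

Hiro in UTC: 06:30-10:30, 11:30-18:00 (subtract 5h to convert from UTC+5).
Dana in UTC: 07:30-10:30, 11:00-12:30, 14:00-18:00 (subtract 5h to convert from UTC+5).
Rina in UTC: 07:00-11:30, 12:30-17:30 (add 3h to convert from UTC-3).
Rosa in UTC: 08:30-11:30, 12:00-17:30 (subtract 5h to convert from UTC+5).
Lila in UTC: 08:30-11:00, 14:00-17:00, 17:30-18:00 (subtract 5h to convert from UTC+5).
Freya in UTC: 08:30-16:00, 17:30-18:00 (subtract 5h to convert from UTC+5).
Hiro: free for 12:30-13:00. Dana: not fully free for 12:30-13:00. Rina: free for 12:30-13:00. Rosa: free for 12:30-13:00. Lila: not fully free for 12:30-13:00. Freya: free for 12:30-13:00.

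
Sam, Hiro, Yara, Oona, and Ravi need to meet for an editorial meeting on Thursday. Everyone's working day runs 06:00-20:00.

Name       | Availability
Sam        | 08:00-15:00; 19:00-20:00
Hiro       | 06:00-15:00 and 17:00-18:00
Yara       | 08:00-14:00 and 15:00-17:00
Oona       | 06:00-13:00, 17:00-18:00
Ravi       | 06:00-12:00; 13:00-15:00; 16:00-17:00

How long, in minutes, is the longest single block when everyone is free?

240

Sam ∩ Hiro: 08:00-15:00.
Sam ∩ Hiro ∩ Yara: 08:00-14:00.
Sam ∩ Hiro ∩ Yara ∩ Oona: 08:00-13:00.
Sam ∩ Hiro ∩ Yara ∩ Oona ∩ Ravi: 08:00-12:00.
Those are the intersection windows.
The longest is 08:00-12:00 at 240 minutes.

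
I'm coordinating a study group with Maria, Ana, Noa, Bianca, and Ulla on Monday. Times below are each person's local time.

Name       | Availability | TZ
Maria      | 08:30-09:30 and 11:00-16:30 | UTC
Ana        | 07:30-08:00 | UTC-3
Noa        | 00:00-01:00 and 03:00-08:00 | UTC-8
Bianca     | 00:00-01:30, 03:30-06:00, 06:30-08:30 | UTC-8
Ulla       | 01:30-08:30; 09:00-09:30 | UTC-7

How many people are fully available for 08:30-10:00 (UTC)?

1

Maria in UTC: 08:30-09:30, 11:00-16:30.
Ana in UTC: 10:30-11:00 (add 3h to convert from UTC-3).
Noa in UTC: 08:00-09:00, 11:00-16:00 (add 8h to convert from UTC-8).
Bianca in UTC: 08:00-09:30, 11:30-14:00, 14:30-16:30 (add 8h to convert from UTC-8).
Ulla in UTC: 08:30-15:30, 16:00-16:30 (add 7h to convert from UTC-7).
Ulla can make the full 08:30-10:00 slot — that's 1.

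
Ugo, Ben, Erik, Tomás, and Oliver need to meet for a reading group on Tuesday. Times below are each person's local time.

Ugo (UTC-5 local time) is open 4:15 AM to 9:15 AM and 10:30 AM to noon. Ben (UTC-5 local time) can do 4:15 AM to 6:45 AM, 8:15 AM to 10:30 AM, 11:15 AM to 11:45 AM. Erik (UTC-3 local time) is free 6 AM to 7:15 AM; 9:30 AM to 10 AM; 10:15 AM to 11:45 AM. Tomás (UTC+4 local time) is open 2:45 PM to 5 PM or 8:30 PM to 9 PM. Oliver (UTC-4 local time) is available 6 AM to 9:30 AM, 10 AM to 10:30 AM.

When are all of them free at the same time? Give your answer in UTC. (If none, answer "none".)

Ugo in UTC: 09:15-14:15, 15:30-17:00 (add 5h to convert from UTC-5).
Ben in UTC: 09:15-11:45, 13:15-15:30, 16:15-16:45 (add 5h to convert from UTC-5).
Erik in UTC: 09:00-10:15, 12:30-13:00, 13:15-14:45 (add 3h to convert from UTC-3).
Tomás in UTC: 10:45-13:00, 16:30-17:00 (subtract 4h to convert from UTC+4).
Oliver in UTC: 10:00-13:30, 14:00-14:30 (add 4h to convert from UTC-4).
Ugo ∩ Ben: 09:15-11:45, 13:15-14:15, 16:15-16:45.
Ugo ∩ Ben ∩ Erik: 09:15-10:15, 13:15-14:15.
Ugo ∩ Ben ∩ Erik ∩ Tomás: ∅.
Ugo ∩ Ben ∩ Erik ∩ Tomás ∩ Oliver: ∅.
There is no time when everyone is free.

none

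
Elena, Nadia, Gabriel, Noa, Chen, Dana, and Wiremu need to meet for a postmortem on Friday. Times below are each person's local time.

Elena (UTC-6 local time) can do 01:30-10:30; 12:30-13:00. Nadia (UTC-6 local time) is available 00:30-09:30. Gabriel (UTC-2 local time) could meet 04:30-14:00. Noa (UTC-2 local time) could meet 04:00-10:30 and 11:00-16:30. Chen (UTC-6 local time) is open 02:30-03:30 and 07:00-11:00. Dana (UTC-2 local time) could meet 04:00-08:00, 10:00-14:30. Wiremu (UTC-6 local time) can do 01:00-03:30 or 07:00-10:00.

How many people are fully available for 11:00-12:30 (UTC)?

4

Elena in UTC: 07:30-16:30, 18:30-19:00 (add 6h to convert from UTC-6).
Nadia in UTC: 06:30-15:30 (add 6h to convert from UTC-6).
Gabriel in UTC: 06:30-16:00 (add 2h to convert from UTC-2).
Noa in UTC: 06:00-12:30, 13:00-18:30 (add 2h to convert from UTC-2).
Chen in UTC: 08:30-09:30, 13:00-17:00 (add 6h to convert from UTC-6).
Dana in UTC: 06:00-10:00, 12:00-16:30 (add 2h to convert from UTC-2).
Wiremu in UTC: 07:00-09:30, 13:00-16:00 (add 6h to convert from UTC-6).
Elena, Nadia, Gabriel, and Noa can make the full 11:00-12:30 slot — that's 4.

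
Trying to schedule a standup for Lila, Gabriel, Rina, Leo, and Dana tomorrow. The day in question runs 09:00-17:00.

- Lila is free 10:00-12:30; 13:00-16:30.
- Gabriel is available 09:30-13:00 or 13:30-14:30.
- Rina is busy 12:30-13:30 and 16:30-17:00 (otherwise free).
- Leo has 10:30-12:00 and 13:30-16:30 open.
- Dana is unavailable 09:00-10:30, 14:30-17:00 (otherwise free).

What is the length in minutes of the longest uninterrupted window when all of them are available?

90

Lila free: 10:00-12:30, 13:00-16:30.
Gabriel free: 09:30-13:00, 13:30-14:30.
Rina free: 09:00-12:30, 13:30-16:30 (invert busy blocks within the working day).
Leo free: 10:30-12:00, 13:30-16:30.
Dana free: 10:30-14:30 (invert busy blocks within the working day).
Lila ∩ Gabriel: 10:00-12:30, 13:30-14:30.
Lila ∩ Gabriel ∩ Rina: 10:00-12:30, 13:30-14:30.
Lila ∩ Gabriel ∩ Rina ∩ Leo: 10:30-12:00, 13:30-14:30.
Lila ∩ Gabriel ∩ Rina ∩ Leo ∩ Dana: 10:30-12:00, 13:30-14:30.
So the common availability across everyone is 10:30-12:00, 13:30-14:30.
The longest is 10:30-12:00 at 90 minutes.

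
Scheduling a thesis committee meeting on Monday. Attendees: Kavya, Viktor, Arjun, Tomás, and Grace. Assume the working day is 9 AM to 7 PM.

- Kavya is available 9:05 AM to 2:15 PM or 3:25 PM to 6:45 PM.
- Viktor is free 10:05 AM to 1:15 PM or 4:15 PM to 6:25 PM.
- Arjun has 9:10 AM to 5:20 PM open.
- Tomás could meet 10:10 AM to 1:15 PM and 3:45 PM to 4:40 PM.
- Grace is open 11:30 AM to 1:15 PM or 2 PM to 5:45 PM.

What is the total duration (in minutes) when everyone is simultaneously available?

130

Kavya ∩ Viktor: 10:05-13:15, 16:15-18:25.
Kavya ∩ Viktor ∩ Arjun: 10:05-13:15, 16:15-17:20.
Kavya ∩ Viktor ∩ Arjun ∩ Tomás: 10:10-13:15, 16:15-16:40.
Kavya ∩ Viktor ∩ Arjun ∩ Tomás ∩ Grace: 11:30-13:15, 16:15-16:40.
Summing the common windows: 105 + 25 = 130 minutes.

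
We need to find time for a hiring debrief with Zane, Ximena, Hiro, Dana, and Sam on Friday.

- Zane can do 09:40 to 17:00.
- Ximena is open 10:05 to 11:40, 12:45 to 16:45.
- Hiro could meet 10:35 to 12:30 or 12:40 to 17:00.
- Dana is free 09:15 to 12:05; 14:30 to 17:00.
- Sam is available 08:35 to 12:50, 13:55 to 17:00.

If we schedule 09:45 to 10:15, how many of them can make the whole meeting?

Zane, Dana, and Sam can make the full 09:45-10:15 slot — that's 3.

3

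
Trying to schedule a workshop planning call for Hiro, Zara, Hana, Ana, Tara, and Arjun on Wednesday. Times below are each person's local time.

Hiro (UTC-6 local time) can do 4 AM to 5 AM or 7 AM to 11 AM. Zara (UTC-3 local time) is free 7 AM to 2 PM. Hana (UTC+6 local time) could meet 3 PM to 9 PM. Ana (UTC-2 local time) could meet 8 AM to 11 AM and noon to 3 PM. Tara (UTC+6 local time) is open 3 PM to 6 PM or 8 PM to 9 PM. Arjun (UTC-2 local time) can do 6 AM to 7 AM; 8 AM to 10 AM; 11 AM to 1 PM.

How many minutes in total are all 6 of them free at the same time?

Hiro in UTC: 10:00-11:00, 13:00-17:00 (add 6h to convert from UTC-6).
Zara in UTC: 10:00-17:00 (add 3h to convert from UTC-3).
Hana in UTC: 09:00-15:00 (subtract 6h to convert from UTC+6).
Ana in UTC: 10:00-13:00, 14:00-17:00 (add 2h to convert from UTC-2).
Tara in UTC: 09:00-12:00, 14:00-15:00 (subtract 6h to convert from UTC+6).
Arjun in UTC: 08:00-09:00, 10:00-12:00, 13:00-15:00 (add 2h to convert from UTC-2).
Hiro ∩ Zara: 10:00-11:00, 13:00-17:00.
Hiro ∩ Zara ∩ Hana: 10:00-11:00, 13:00-15:00.
Hiro ∩ Zara ∩ Hana ∩ Ana: 10:00-11:00, 14:00-15:00.
Hiro ∩ Zara ∩ Hana ∩ Ana ∩ Tara: 10:00-11:00, 14:00-15:00.
Hiro ∩ Zara ∩ Hana ∩ Ana ∩ Tara ∩ Arjun: 10:00-11:00, 14:00-15:00.
So the common availability across everyone is 10:00-11:00, 14:00-15:00.
Summing the common windows: 60 + 60 = 120 minutes.

120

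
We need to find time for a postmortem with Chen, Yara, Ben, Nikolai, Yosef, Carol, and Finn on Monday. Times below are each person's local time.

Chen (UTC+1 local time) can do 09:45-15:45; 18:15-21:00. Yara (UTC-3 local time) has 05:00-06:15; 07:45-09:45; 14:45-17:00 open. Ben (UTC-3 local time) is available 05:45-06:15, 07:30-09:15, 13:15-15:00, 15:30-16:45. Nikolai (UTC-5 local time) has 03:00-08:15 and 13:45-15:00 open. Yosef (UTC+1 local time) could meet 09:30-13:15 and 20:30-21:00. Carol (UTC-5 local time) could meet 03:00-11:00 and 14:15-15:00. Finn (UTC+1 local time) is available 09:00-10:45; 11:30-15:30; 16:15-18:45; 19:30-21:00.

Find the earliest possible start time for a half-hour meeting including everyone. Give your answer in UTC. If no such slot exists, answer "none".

08:45

Chen in UTC: 08:45-14:45, 17:15-20:00 (subtract 1h to convert from UTC+1).
Yara in UTC: 08:00-09:15, 10:45-12:45, 17:45-20:00 (add 3h to convert from UTC-3).
Ben in UTC: 08:45-09:15, 10:30-12:15, 16:15-18:00, 18:30-19:45 (add 3h to convert from UTC-3).
Nikolai in UTC: 08:00-13:15, 18:45-20:00 (add 5h to convert from UTC-5).
Yosef in UTC: 08:30-12:15, 19:30-20:00 (subtract 1h to convert from UTC+1).
Carol in UTC: 08:00-16:00, 19:15-20:00 (add 5h to convert from UTC-5).
Finn in UTC: 08:00-09:45, 10:30-14:30, 15:15-17:45, 18:30-20:00 (subtract 1h to convert from UTC+1).
Chen ∩ Yara: 08:45-09:15, 10:45-12:45, 17:45-20:00.
Chen ∩ Yara ∩ Ben: 08:45-09:15, 10:45-12:15, 17:45-18:00, 18:30-19:45.
Chen ∩ Yara ∩ Ben ∩ Nikolai: 08:45-09:15, 10:45-12:15, 18:45-19:45.
Chen ∩ Yara ∩ Ben ∩ Nikolai ∩ Yosef: 08:45-09:15, 10:45-12:15, 19:30-19:45.
Chen ∩ Yara ∩ Ben ∩ Nikolai ∩ Yosef ∩ Carol: 08:45-09:15, 10:45-12:15, 19:30-19:45.
Chen ∩ Yara ∩ Ben ∩ Nikolai ∩ Yosef ∩ Carol ∩ Finn: 08:45-09:15, 10:45-12:15, 19:30-19:45.
The first common window of at least 30 minutes is 08:45-09:15, so the earliest start is 08:45.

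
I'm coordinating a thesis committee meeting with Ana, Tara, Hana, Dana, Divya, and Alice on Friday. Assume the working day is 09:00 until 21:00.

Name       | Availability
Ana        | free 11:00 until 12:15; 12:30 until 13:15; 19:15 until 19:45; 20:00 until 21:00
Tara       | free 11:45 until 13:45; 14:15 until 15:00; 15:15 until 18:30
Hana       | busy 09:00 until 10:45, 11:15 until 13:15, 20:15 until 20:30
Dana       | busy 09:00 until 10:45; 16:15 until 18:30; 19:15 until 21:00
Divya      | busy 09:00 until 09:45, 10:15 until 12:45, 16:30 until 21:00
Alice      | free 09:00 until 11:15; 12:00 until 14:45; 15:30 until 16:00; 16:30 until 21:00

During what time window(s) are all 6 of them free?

Ana free: 11:00-12:15, 12:30-13:15, 19:15-19:45, 20:00-21:00.
Tara free: 11:45-13:45, 14:15-15:00, 15:15-18:30.
Hana free: 10:45-11:15, 13:15-20:15, 20:30-21:00 (invert busy blocks within the working day).
Dana free: 10:45-16:15, 18:30-19:15 (invert busy blocks within the working day).
Divya free: 09:45-10:15, 12:45-16:30 (invert busy blocks within the working day).
Alice free: 09:00-11:15, 12:00-14:45, 15:30-16:00, 16:30-21:00.
Ana ∩ Tara: 11:45-12:15, 12:30-13:15.
Ana ∩ Tara ∩ Hana: ∅.
Ana ∩ Tara ∩ Hana ∩ Dana: ∅.
Ana ∩ Tara ∩ Hana ∩ Dana ∩ Divya: ∅.
Ana ∩ Tara ∩ Hana ∩ Dana ∩ Divya ∩ Alice: ∅.
There is no time when everyone is free.

none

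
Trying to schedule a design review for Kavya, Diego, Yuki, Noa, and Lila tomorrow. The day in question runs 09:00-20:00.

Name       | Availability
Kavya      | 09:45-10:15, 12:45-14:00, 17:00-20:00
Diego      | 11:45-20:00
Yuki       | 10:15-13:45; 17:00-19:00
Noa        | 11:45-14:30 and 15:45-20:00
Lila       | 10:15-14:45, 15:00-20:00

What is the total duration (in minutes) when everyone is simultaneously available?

180

Kavya ∩ Diego: 12:45-14:00, 17:00-20:00.
Kavya ∩ Diego ∩ Yuki: 12:45-13:45, 17:00-19:00.
Kavya ∩ Diego ∩ Yuki ∩ Noa: 12:45-13:45, 17:00-19:00.
Kavya ∩ Diego ∩ Yuki ∩ Noa ∩ Lila: 12:45-13:45, 17:00-19:00.
Summing the common windows: 60 + 120 = 180 minutes.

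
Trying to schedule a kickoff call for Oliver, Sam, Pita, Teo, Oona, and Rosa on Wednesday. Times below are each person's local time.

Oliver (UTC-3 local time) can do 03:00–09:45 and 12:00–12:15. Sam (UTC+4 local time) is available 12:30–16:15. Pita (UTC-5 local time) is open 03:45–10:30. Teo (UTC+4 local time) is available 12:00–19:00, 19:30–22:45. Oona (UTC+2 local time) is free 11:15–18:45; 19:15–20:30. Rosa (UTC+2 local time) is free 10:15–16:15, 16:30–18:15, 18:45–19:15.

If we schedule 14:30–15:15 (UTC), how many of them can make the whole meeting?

Oliver in UTC: 06:00-12:45, 15:00-15:15 (add 3h to convert from UTC-3).
Sam in UTC: 08:30-12:15 (subtract 4h to convert from UTC+4).
Pita in UTC: 08:45-15:30 (add 5h to convert from UTC-5).
Teo in UTC: 08:00-15:00, 15:30-18:45 (subtract 4h to convert from UTC+4).
Oona in UTC: 09:15-16:45, 17:15-18:30 (subtract 2h to convert from UTC+2).
Rosa in UTC: 08:15-14:15, 14:30-16:15, 16:45-17:15 (subtract 2h to convert from UTC+2).
Pita, Oona, and Rosa can make the full 14:30-15:15 slot — that's 3.

3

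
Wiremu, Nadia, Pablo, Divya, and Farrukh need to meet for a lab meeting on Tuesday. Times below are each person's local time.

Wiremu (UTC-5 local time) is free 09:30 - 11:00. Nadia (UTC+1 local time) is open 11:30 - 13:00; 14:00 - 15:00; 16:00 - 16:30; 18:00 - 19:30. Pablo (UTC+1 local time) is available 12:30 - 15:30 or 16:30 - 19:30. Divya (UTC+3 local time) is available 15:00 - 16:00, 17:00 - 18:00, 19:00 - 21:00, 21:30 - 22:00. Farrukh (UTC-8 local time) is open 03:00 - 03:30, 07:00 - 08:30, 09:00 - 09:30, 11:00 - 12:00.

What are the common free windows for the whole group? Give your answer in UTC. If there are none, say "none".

none

Wiremu in UTC: 14:30-16:00 (add 5h to convert from UTC-5).
Nadia in UTC: 10:30-12:00, 13:00-14:00, 15:00-15:30, 17:00-18:30 (subtract 1h to convert from UTC+1).
Pablo in UTC: 11:30-14:30, 15:30-18:30 (subtract 1h to convert from UTC+1).
Divya in UTC: 12:00-13:00, 14:00-15:00, 16:00-18:00, 18:30-19:00 (subtract 3h to convert from UTC+3).
Farrukh in UTC: 11:00-11:30, 15:00-16:30, 17:00-17:30, 19:00-20:00 (add 8h to convert from UTC-8).
Wiremu ∩ Nadia: 15:00-15:30.
Wiremu ∩ Nadia ∩ Pablo: ∅.
Wiremu ∩ Nadia ∩ Pablo ∩ Divya: ∅.
Wiremu ∩ Nadia ∩ Pablo ∩ Divya ∩ Farrukh: ∅.
There is no time when everyone is free.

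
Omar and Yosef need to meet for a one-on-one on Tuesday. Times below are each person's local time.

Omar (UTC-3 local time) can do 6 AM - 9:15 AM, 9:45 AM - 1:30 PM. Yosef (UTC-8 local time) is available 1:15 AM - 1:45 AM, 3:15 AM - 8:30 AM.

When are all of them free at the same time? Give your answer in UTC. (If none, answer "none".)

09:15-09:45, 11:15-12:15, 12:45-16:30

Omar in UTC: 09:00-12:15, 12:45-16:30 (add 3h to convert from UTC-3).
Yosef in UTC: 09:15-09:45, 11:15-16:30 (add 8h to convert from UTC-8).
Omar ∩ Yosef: 09:15-09:45, 11:15-12:15, 12:45-16:30.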